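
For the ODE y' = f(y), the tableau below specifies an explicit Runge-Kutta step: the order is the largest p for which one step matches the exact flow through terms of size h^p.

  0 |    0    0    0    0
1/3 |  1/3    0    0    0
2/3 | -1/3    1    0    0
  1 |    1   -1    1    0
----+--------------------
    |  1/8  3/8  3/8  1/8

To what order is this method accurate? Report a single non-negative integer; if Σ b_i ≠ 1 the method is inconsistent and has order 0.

b = (1/8, 3/8, 3/8, 1/8)
c = (0, 1/3, 2/3, 1)
Ac = (0, 0, 1/3, 1/3)
Σ b_i: 1/8·1 + 3/8·1 + 3/8·1 + 1/8·1 = 1 ✓
b·c: 3/8·1/3 + 3/8·2/3 + 1/8·1 = 1/2 ✓
b·c²: 3/8·1/9 + 3/8·4/9 + 1/8·1 = 1/3 ✓
b·Ac: 3/8·1/3 + 1/8·1/3 = 1/6 ✓
b·c³: 3/8·1/27 + 3/8·8/27 + 1/8·1 = 1/4 ✓
b·(c∘Ac): 3/8·2/9 + 1/8·1/3 = 1/8 ✓
b·Ac²: 3/8·1/9 + 1/8·1/3 = 1/12 ✓
b·A²c: 1/8·1/3 = 1/24 ✓; 4 stages ⇒ order 4.

4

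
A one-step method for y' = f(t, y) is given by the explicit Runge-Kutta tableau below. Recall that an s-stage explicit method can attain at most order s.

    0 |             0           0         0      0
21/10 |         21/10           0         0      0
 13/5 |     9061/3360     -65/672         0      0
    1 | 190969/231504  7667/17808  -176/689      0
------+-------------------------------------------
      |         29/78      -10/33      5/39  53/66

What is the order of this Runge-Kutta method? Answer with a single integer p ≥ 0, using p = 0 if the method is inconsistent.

b = (29/78, -10/33, 5/39, 53/66)
c = (0, 21/10, 13/5, 1)
Ac = (0, 0, -13/64, 407/1696)
Σ b_i: 29/78·1 + (-10/33)·1 + 5/39·1 + 53/66·1 = 1 ✓
b·c: (-10/33)·21/10 + 5/39·13/5 + 53/66·1 = 1/2 ✓
b·c²: (-10/33)·441/100 + 5/39·169/25 + 53/66·1 = 1/3 ✓
b·Ac: 5/39·(-13/64) + 53/66·407/1696 = 1/6 ✓
b·c³: (-10/33)·9261/1000 + 5/39·2197/125 + 53/66·1 = 1/4 ✓
b·(c∘Ac): 5/39·(-169/320) + 53/66·407/1696 = 1/8 ✓
b·Ac²: 5/39·(-273/640) + 53/66·11/64 = 1/12 ✓
b·A²c: 53/66·11/212 = 1/24 ✓; 4 stages ⇒ order 4.

4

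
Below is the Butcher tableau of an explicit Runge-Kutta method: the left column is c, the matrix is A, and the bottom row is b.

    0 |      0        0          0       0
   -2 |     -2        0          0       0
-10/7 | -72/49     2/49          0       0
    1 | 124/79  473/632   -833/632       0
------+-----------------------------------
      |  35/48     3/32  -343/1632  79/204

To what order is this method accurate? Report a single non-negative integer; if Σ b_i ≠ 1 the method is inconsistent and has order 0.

b = (35/48, 3/32, -343/1632, 79/204)
c = (0, -2, -10/7, 1)
Ac = (0, 0, -4/49, 61/158)
Σ b_i: 35/48·1 + 3/32·1 + (-343/1632)·1 + 79/204·1 = 1 ✓
b·c: 3/32·(-2) + (-343/1632)·(-10/7) + 79/204·1 = 1/2 ✓
b·c²: 3/32·4 + (-343/1632)·100/49 + 79/204·1 = 1/3 ✓
b·Ac: (-343/1632)·(-4/49) + 79/204·61/158 = 1/6 ✓
b·c³: 3/32·(-8) + (-343/1632)·(-1000/343) + 79/204·1 = 1/4 ✓
b·(c∘Ac): (-343/1632)·40/343 + 79/204·61/158 = 1/8 ✓
b·Ac²: (-343/1632)·8/49 + 79/204·24/79 = 1/12 ✓
b·A²c: 79/204·17/158 = 1/24 ✓; 4 stages ⇒ order 4.

4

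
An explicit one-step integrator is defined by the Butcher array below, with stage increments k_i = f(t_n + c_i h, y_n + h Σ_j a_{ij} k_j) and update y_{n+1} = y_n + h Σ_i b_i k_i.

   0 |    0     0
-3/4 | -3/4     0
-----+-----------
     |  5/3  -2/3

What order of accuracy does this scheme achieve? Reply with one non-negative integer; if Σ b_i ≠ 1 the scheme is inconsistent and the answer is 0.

2

b = (5/3, -2/3)
c = (0, -3/4)
Σ b_i: 5/3·1 + (-2/3)·1 = 1 ✓
b·c: (-2/3)·(-3/4) = 1/2 ✓; 2 stages ⇒ order 2.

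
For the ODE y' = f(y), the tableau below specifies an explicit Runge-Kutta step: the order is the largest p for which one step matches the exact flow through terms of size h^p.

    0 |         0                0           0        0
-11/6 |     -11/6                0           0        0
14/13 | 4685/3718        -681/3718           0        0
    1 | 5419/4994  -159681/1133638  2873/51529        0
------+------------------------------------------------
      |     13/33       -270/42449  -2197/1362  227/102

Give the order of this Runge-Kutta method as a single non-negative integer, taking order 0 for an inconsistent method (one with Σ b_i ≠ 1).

4

b = (13/33, -270/42449, -2197/1362, 227/102)
c = (0, -11/6, 14/13, 1)
Ac = (0, 0, 227/676, 289/908)
Σ b_i: 13/33·1 + (-270/42449)·1 + (-2197/1362)·1 + 227/102·1 = 1 ✓
b·c: (-270/42449)·(-11/6) + (-2197/1362)·14/13 + 227/102·1 = 1/2 ✓
b·c²: (-270/42449)·121/36 + (-2197/1362)·196/169 + 227/102·1 = 1/3 ✓
b·Ac: (-2197/1362)·227/676 + 227/102·289/908 = 1/6 ✓
b·c³: (-270/42449)·(-1331/216) + (-2197/1362)·2744/2197 + 227/102·1 = 1/4 ✓
b·(c∘Ac): (-2197/1362)·1589/4394 + 227/102·289/908 = 1/8 ✓
b·Ac²: (-2197/1362)·(-2497/4056) + 227/102·(-2227/5448) = 1/12 ✓
b·A²c: 227/102·17/908 = 1/24 ✓; 4 stages ⇒ order 4.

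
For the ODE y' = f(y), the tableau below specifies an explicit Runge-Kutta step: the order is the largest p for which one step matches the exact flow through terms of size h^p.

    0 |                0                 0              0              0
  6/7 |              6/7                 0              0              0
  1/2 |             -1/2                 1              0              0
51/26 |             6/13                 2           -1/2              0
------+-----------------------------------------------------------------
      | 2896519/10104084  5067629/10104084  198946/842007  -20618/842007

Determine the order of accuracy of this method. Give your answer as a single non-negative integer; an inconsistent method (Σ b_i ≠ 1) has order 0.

3

b = (2896519/10104084, 5067629/10104084, 198946/842007, -20618/842007)
c = (0, 6/7, 1/2, 51/26)
Ac = (0, 0, 6/7, 41/28)
Σ b_i: 2896519/10104084·1 + 5067629/10104084·1 + 198946/842007·1 + (-20618/842007)·1 = 1 ✓
b·c: 5067629/10104084·6/7 + 198946/842007·1/2 + (-20618/842007)·51/26 = 1/2 ✓
b·c²: 5067629/10104084·36/49 + 198946/842007·1/4 + (-20618/842007)·2601/676 = 1/3 ✓
b·Ac: 198946/842007·6/7 + (-20618/842007)·41/28 = 1/6 ✓
b·c³: 5067629/10104084·216/343 + 198946/842007·1/8 + (-20618/842007)·132651/17576 = 24606061/153245274 ≠ 1/4 ⇒ order 3.
b·(c∘Ac): 198946/842007·3/7 + (-20618/842007)·2091/728 = 243063/7858732 ≠ 1/8
b·Ac²: 198946/842007·36/49 + (-20618/842007)·527/392 = 3316483/23576196 ≠ 1/12
b·A²c: (-20618/842007)·(-3/7) = 20618/1964683 ≠ 1/24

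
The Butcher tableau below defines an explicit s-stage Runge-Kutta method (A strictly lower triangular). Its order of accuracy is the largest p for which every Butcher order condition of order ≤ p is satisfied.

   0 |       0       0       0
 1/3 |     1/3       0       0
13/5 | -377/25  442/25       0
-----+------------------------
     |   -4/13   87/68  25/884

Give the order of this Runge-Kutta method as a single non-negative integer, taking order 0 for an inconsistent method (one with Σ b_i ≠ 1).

b = (-4/13, 87/68, 25/884)
c = (0, 1/3, 13/5)
Ac = (0, 0, 442/75)
Σ b_i: (-4/13)·1 + 87/68·1 + 25/884·1 = 1 ✓
b·c: 87/68·1/3 + 25/884·13/5 = 1/2 ✓
b·c²: 87/68·1/9 + 25/884·169/25 = 1/3 ✓
b·Ac: 25/884·442/75 = 1/6 ✓; 3 stages ⇒ order 3.

3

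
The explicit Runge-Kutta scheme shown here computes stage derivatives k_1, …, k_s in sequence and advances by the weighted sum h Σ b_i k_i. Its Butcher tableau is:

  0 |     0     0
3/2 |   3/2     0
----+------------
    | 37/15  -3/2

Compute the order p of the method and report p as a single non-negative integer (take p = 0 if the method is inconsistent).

0

b = (37/15, -3/2)
c = (0, 3/2)
Σ b_i: 37/15·1 + (-3/2)·1 = 29/30 ≠ 1 ⇒ order 0.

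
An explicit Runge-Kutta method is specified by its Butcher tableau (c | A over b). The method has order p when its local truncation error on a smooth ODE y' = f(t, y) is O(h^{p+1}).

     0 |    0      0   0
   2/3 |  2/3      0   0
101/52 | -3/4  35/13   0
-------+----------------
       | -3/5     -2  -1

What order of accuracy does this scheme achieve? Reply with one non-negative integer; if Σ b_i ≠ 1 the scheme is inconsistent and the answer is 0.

b = (-3/5, -2, -1)
c = (0, 2/3, 101/52)
Ac = (0, 0, 70/39)
Σ b_i: (-3/5)·1 + (-2)·1 + (-1)·1 = -18/5 ≠ 1 ⇒ order 0.

0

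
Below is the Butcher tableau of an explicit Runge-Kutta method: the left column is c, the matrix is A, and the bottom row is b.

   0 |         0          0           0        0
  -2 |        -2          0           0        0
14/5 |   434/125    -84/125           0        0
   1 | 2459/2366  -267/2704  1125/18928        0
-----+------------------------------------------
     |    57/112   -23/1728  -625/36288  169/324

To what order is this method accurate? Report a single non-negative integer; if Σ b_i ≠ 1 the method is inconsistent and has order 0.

4

b = (57/112, -23/1728, -625/36288, 169/324)
c = (0, -2, 14/5, 1)
Ac = (0, 0, 168/125, 123/338)
Σ b_i: 57/112·1 + (-23/1728)·1 + (-625/36288)·1 + 169/324·1 = 1 ✓
b·c: (-23/1728)·(-2) + (-625/36288)·14/5 + 169/324·1 = 1/2 ✓
b·c²: (-23/1728)·4 + (-625/36288)·196/25 + 169/324·1 = 1/3 ✓
b·Ac: (-625/36288)·168/125 + 169/324·123/338 = 1/6 ✓
b·c³: (-23/1728)·(-8) + (-625/36288)·2744/125 + 169/324·1 = 1/4 ✓
b·(c∘Ac): (-625/36288)·2352/625 + 169/324·123/338 = 1/8 ✓
b·Ac²: (-625/36288)·(-336/125) + 169/324·12/169 = 1/12 ✓
b·A²c: 169/324·27/338 = 1/24 ✓; 4 stages ⇒ order 4.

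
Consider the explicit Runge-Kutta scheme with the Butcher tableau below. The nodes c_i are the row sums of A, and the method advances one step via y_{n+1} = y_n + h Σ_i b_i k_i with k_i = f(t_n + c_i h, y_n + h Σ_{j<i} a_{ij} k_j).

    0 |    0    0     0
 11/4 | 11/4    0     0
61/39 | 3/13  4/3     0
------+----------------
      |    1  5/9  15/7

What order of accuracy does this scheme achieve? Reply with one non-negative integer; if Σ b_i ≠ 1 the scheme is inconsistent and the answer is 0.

0

b = (1, 5/9, 15/7)
c = (0, 11/4, 61/39)
Ac = (0, 0, 11/3)
Σ b_i: 1·1 + 5/9·1 + 15/7·1 = 233/63 ≠ 1 ⇒ order 0.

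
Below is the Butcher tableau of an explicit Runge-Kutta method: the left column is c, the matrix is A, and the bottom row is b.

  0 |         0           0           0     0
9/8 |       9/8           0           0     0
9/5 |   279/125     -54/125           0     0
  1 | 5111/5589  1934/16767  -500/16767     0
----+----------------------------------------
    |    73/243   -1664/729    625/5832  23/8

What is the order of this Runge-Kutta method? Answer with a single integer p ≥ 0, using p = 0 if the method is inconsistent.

4

b = (73/243, -1664/729, 625/5832, 23/8)
c = (0, 9/8, 9/5, 1)
Ac = (0, 0, -243/500, 7/92)
Σ b_i: 73/243·1 + (-1664/729)·1 + 625/5832·1 + 23/8·1 = 1 ✓
b·c: (-1664/729)·9/8 + 625/5832·9/5 + 23/8·1 = 1/2 ✓
b·c²: (-1664/729)·81/64 + 625/5832·81/25 + 23/8·1 = 1/3 ✓
b·Ac: 625/5832·(-243/500) + 23/8·7/92 = 1/6 ✓
b·c³: (-1664/729)·729/512 + 625/5832·729/125 + 23/8·1 = 1/4 ✓
b·(c∘Ac): 625/5832·(-2187/2500) + 23/8·7/92 = 1/8 ✓
b·Ac²: 625/5832·(-2187/4000) + 23/8·109/2208 = 1/12 ✓
b·A²c: 23/8·1/69 = 1/24 ✓; 4 stages ⇒ order 4.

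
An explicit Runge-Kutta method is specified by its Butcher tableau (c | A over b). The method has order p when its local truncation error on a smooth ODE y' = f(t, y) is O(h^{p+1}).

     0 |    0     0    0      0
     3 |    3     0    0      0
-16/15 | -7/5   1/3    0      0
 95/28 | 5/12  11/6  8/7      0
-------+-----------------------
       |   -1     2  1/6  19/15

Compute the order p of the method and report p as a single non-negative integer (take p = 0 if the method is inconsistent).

0

b = (-1, 2, 1/6, 19/15)
c = (0, 3, -16/15, 95/28)
Ac = (0, 0, 1, 899/210)
Σ b_i: (-1)·1 + 2·1 + 1/6·1 + 19/15·1 = 73/30 ≠ 1 ⇒ order 0.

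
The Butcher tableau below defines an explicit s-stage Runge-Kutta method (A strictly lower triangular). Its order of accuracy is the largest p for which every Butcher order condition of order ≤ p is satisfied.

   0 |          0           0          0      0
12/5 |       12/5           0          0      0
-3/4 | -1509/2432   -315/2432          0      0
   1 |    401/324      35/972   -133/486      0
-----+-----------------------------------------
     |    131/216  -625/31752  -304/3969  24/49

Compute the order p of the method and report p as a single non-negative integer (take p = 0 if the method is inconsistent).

b = (131/216, -625/31752, -304/3969, 24/49)
c = (0, 12/5, -3/4, 1)
Ac = (0, 0, -189/608, 7/24)
Σ b_i: 131/216·1 + (-625/31752)·1 + (-304/3969)·1 + 24/49·1 = 1 ✓
b·c: (-625/31752)·12/5 + (-304/3969)·(-3/4) + 24/49·1 = 1/2 ✓
b·c²: (-625/31752)·144/25 + (-304/3969)·9/16 + 24/49·1 = 1/3 ✓
b·Ac: (-304/3969)·(-189/608) + 24/49·7/24 = 1/6 ✓
b·c³: (-625/31752)·1728/125 + (-304/3969)·(-27/64) + 24/49·1 = 1/4 ✓
b·(c∘Ac): (-304/3969)·567/2432 + 24/49·7/24 = 1/8 ✓
b·Ac²: (-304/3969)·(-567/760) + 24/49·77/1440 = 1/12 ✓
b·A²c: 24/49·49/576 = 1/24 ✓; 4 stages ⇒ order 4.

4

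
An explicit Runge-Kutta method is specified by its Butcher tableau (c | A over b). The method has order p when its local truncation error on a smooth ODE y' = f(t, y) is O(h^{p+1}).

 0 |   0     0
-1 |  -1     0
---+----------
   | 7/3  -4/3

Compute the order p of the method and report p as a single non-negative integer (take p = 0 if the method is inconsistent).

b = (7/3, -4/3)
c = (0, -1)
Σ b_i: 7/3·1 + (-4/3)·1 = 1 ✓
b·c: (-4/3)·(-1) = 4/3 ≠ 1/2 ⇒ order 1.

1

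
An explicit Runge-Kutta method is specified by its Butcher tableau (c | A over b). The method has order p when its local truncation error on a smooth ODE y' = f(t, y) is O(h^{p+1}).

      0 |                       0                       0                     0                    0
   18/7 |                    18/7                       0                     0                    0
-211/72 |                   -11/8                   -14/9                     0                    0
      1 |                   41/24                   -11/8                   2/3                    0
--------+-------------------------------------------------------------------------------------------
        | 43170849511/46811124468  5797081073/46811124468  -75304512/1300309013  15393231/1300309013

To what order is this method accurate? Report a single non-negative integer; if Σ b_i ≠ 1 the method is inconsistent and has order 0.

b = (43170849511/46811124468, 5797081073/46811124468, -75304512/1300309013, 15393231/1300309013)
c = (0, 18/7, -211/72, 1)
Ac = (0, 0, -4, -2075/378)
Σ b_i: 43170849511/46811124468·1 + 5797081073/46811124468·1 + (-75304512/1300309013)·1 + 15393231/1300309013·1 = 1 ✓
b·c: 5797081073/46811124468·18/7 + (-75304512/1300309013)·(-211/72) + 15393231/1300309013·1 = 1/2 ✓
b·c²: 5797081073/46811124468·324/49 + (-75304512/1300309013)·44521/5184 + 15393231/1300309013·1 = 1/3 ✓
b·Ac: (-75304512/1300309013)·(-4) + 15393231/1300309013·(-2075/378) = 1/6 ✓
b·c³: 5797081073/46811124468·5832/343 + (-75304512/1300309013)·(-9393931/373248) + 15393231/1300309013·1 = 1004106733057/280866746808 ≠ 1/4 ⇒ order 3.
b·(c∘Ac): (-75304512/1300309013)·211/18 + 15393231/1300309013·(-2075/378) = -5803416619/7801854078 ≠ 1/8
b·Ac²: (-75304512/1300309013)·(-72/7) + 15393231/1300309013·(-1282679/381024) = 4371137143673/7864268910624 ≠ 1/12
b·A²c: 15393231/1300309013·(-8/3) = -41048616/1300309013 ≠ 1/24

3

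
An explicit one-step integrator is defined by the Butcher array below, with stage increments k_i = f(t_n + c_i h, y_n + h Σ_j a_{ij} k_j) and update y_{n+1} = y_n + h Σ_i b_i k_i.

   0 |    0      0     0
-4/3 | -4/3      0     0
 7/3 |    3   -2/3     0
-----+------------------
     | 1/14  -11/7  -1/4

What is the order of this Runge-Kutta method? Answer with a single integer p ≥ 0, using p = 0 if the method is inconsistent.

b = (1/14, -11/7, -1/4)
c = (0, -4/3, 7/3)
Ac = (0, 0, 8/9)
Σ b_i: 1/14·1 + (-11/7)·1 + (-1/4)·1 = -7/4 ≠ 1 ⇒ order 0.

0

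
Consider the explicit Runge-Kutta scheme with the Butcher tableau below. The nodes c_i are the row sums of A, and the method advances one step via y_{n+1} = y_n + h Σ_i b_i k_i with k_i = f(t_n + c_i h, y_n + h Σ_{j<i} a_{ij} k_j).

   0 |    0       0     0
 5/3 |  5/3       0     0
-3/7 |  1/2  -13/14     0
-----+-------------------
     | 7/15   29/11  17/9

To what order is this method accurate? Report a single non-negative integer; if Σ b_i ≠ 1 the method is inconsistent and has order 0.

b = (7/15, 29/11, 17/9)
c = (0, 5/3, -3/7)
Ac = (0, 0, -65/42)
Σ b_i: 7/15·1 + 29/11·1 + 17/9·1 = 2471/495 ≠ 1 ⇒ order 0.

0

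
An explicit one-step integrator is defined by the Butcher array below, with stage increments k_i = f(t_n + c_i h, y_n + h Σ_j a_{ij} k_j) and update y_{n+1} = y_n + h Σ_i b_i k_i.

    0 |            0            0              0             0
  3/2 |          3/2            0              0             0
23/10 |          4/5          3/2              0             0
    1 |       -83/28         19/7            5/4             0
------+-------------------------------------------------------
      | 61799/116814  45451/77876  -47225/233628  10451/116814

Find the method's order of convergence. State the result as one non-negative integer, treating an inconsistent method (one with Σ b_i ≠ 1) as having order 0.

b = (61799/116814, 45451/77876, -47225/233628, 10451/116814)
c = (0, 3/2, 23/10, 1)
Ac = (0, 0, 9/4, 389/56)
Σ b_i: 61799/116814·1 + 45451/77876·1 + (-47225/233628)·1 + 10451/116814·1 = 1 ✓
b·c: 45451/77876·3/2 + (-47225/233628)·23/10 + 10451/116814·1 = 1/2 ✓
b·c²: 45451/77876·9/4 + (-47225/233628)·529/100 + 10451/116814·1 = 1/3 ✓
b·Ac: (-47225/233628)·9/4 + 10451/116814·389/56 = 1/6 ✓
b·c³: 45451/77876·27/8 + (-47225/233628)·12167/1000 + 10451/116814·1 = -77911/194690 ≠ 1/4 ⇒ order 3.
b·(c∘Ac): (-47225/233628)·207/40 + 10451/116814·389/56 = -793561/1869024 ≠ 1/8
b·Ac²: (-47225/233628)·27/8 + 10451/116814·7123/560 = 133102/292035 ≠ 1/12
b·A²c: 10451/116814·45/16 = 156765/623008 ≠ 1/24

3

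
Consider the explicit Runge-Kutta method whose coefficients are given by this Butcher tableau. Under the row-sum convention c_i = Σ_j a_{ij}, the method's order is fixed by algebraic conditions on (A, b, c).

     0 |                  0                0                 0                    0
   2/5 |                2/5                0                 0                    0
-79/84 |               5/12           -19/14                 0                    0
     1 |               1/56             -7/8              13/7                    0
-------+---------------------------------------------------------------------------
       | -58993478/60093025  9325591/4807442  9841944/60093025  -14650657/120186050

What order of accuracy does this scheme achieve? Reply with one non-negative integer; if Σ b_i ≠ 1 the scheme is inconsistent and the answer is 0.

3

b = (-58993478/60093025, 9325591/4807442, 9841944/60093025, -14650657/120186050)
c = (0, 2/5, -79/84, 1)
Ac = (0, 0, -19/35, -1541/735)
Σ b_i: (-58993478/60093025)·1 + 9325591/4807442·1 + 9841944/60093025·1 + (-14650657/120186050)·1 = 1 ✓
b·c: 9325591/4807442·2/5 + 9841944/60093025·(-79/84) + (-14650657/120186050)·1 = 1/2 ✓
b·c²: 9325591/4807442·4/25 + 9841944/60093025·6241/7056 + (-14650657/120186050)·1 = 1/3 ✓
b·Ac: 9841944/60093025·(-19/35) + (-14650657/120186050)·(-1541/735) = 1/6 ✓
b·c³: 9325591/4807442·8/125 + 9841944/60093025·(-493039/592704) + (-14650657/120186050)·1 = -20290653319/151434423000 ≠ 1/4 ⇒ order 3.
b·(c∘Ac): 9841944/60093025·1501/2940 + (-14650657/120186050)·(-1541/735) = 611490641/1802790750 ≠ 1/8
b·Ac²: 9841944/60093025·(-38/175) + (-14650657/120186050)·1855453/1234800 = -132495538793/605737692000 ≠ 1/12
b·A²c: (-14650657/120186050)·(-247/245) = 73851271/600930250 ≠ 1/24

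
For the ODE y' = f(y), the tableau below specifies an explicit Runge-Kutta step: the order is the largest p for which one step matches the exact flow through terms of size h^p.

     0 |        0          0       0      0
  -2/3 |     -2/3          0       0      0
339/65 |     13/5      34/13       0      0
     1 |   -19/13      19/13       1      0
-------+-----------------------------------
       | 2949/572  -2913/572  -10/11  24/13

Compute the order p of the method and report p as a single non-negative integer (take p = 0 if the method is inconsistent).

2

b = (2949/572, -2913/572, -10/11, 24/13)
c = (0, -2/3, 339/65, 1)
Ac = (0, 0, -68/39, 827/195)
Σ b_i: 2949/572·1 + (-2913/572)·1 + (-10/11)·1 + 24/13·1 = 1 ✓
b·c: (-2913/572)·(-2/3) + (-10/11)·339/65 + 24/13·1 = 1/2 ✓
b·c²: (-2913/572)·4/9 + (-10/11)·114921/4225 + 24/13·1 = -701161/27885 ≠ 1/3 ⇒ order 2.
b·Ac: (-10/11)·(-68/39) + 24/13·827/195 = 262528/27885 ≠ 1/6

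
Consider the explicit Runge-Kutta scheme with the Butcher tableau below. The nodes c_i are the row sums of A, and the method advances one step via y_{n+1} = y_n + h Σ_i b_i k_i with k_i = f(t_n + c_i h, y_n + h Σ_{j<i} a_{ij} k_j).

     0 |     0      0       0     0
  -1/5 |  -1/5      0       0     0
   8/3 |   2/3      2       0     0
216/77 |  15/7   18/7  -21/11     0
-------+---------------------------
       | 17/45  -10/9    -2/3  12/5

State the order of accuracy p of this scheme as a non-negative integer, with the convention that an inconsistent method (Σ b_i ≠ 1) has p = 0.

b = (17/45, -10/9, -2/3, 12/5)
c = (0, -1/5, 8/3, 216/77)
Ac = (0, 0, -2/5, -2158/385)
Σ b_i: 17/45·1 + (-10/9)·1 + (-2/3)·1 + 12/5·1 = 1 ✓
b·c: (-10/9)·(-1/5) + (-2/3)·8/3 + 12/5·216/77 = 17938/3465 ≠ 1/2 ⇒ order 1.

1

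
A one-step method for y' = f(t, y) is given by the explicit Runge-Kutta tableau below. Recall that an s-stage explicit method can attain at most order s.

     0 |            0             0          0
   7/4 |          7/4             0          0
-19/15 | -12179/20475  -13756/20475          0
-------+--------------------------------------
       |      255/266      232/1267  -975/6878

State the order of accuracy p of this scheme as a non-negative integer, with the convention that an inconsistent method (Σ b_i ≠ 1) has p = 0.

3

b = (255/266, 232/1267, -975/6878)
c = (0, 7/4, -19/15)
Ac = (0, 0, -3439/2925)
Σ b_i: 255/266·1 + 232/1267·1 + (-975/6878)·1 = 1 ✓
b·c: 232/1267·7/4 + (-975/6878)·(-19/15) = 1/2 ✓
b·c²: 232/1267·49/16 + (-975/6878)·361/225 = 1/3 ✓
b·Ac: (-975/6878)·(-3439/2925) = 1/6 ✓; 3 stages ⇒ order 3.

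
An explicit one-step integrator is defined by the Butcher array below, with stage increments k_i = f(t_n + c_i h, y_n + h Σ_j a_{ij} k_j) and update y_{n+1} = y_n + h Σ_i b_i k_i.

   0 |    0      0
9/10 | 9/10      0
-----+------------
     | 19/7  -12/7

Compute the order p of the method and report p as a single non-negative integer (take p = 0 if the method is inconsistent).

1

b = (19/7, -12/7)
c = (0, 9/10)
Σ b_i: 19/7·1 + (-12/7)·1 = 1 ✓
b·c: (-12/7)·9/10 = -54/35 ≠ 1/2 ⇒ order 1.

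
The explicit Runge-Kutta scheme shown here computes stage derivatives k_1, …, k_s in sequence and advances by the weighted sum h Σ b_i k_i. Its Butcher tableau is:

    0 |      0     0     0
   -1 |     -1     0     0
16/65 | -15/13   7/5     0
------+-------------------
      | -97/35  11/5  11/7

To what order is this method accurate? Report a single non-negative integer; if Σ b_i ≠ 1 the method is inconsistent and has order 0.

1

b = (-97/35, 11/5, 11/7)
c = (0, -1, 16/65)
Ac = (0, 0, -7/5)
Σ b_i: (-97/35)·1 + 11/5·1 + 11/7·1 = 1 ✓
b·c: 11/5·(-1) + 11/7·16/65 = -165/91 ≠ 1/2 ⇒ order 1.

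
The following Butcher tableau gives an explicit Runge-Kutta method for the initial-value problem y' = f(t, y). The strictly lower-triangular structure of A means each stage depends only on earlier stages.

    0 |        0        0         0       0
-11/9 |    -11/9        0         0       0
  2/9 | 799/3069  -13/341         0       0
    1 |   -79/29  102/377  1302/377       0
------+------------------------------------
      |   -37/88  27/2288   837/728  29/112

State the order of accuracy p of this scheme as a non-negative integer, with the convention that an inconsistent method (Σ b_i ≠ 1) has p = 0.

4

b = (-37/88, 27/2288, 837/728, 29/112)
c = (0, -11/9, 2/9, 1)
Ac = (0, 0, 13/279, 38/87)
Σ b_i: (-37/88)·1 + 27/2288·1 + 837/728·1 + 29/112·1 = 1 ✓
b·c: 27/2288·(-11/9) + 837/728·2/9 + 29/112·1 = 1/2 ✓
b·c²: 27/2288·121/81 + 837/728·4/81 + 29/112·1 = 1/3 ✓
b·Ac: 837/728·13/279 + 29/112·38/87 = 1/6 ✓
b·c³: 27/2288·(-1331/729) + 837/728·8/729 + 29/112·1 = 1/4 ✓
b·(c∘Ac): 837/728·26/2511 + 29/112·38/87 = 1/8 ✓
b·Ac²: 837/728·(-143/2511) + 29/112·50/87 = 1/12 ✓
b·A²c: 29/112·14/87 = 1/24 ✓; 4 stages ⇒ order 4.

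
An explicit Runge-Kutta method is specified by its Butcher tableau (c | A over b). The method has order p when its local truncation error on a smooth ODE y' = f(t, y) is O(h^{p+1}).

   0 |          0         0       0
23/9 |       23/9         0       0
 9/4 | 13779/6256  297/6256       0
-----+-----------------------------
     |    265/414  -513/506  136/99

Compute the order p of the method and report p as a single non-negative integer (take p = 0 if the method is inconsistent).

b = (265/414, -513/506, 136/99)
c = (0, 23/9, 9/4)
Ac = (0, 0, 33/272)
Σ b_i: 265/414·1 + (-513/506)·1 + 136/99·1 = 1 ✓
b·c: (-513/506)·23/9 + 136/99·9/4 = 1/2 ✓
b·c²: (-513/506)·529/81 + 136/99·81/16 = 1/3 ✓
b·Ac: 136/99·33/272 = 1/6 ✓; 3 stages ⇒ order 3.

3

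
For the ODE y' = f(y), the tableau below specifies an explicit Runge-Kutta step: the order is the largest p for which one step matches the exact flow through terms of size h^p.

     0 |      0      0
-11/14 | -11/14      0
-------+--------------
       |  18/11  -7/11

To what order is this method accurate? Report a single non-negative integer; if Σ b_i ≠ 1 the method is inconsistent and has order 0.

2

b = (18/11, -7/11)
c = (0, -11/14)
Σ b_i: 18/11·1 + (-7/11)·1 = 1 ✓
b·c: (-7/11)·(-11/14) = 1/2 ✓; 2 stages ⇒ order 2.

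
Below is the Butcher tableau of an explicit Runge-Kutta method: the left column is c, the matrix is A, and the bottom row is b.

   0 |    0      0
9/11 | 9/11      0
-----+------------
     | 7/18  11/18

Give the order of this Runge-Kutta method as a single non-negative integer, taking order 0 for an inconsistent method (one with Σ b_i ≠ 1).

b = (7/18, 11/18)
c = (0, 9/11)
Σ b_i: 7/18·1 + 11/18·1 = 1 ✓
b·c: 11/18·9/11 = 1/2 ✓; 2 stages ⇒ order 2.

2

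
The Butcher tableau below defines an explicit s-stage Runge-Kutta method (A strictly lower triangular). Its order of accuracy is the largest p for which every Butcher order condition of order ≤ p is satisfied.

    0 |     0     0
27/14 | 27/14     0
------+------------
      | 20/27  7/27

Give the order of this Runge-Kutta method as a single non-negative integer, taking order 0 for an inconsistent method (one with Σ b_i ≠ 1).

2

b = (20/27, 7/27)
c = (0, 27/14)
Σ b_i: 20/27·1 + 7/27·1 = 1 ✓
b·c: 7/27·27/14 = 1/2 ✓; 2 stages ⇒ order 2.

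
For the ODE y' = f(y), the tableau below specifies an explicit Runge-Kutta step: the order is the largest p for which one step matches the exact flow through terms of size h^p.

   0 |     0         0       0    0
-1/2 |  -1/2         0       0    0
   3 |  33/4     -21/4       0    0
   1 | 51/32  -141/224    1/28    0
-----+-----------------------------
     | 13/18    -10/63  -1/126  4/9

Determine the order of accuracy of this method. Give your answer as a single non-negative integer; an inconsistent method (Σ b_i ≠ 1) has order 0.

b = (13/18, -10/63, -1/126, 4/9)
c = (0, -1/2, 3, 1)
Ac = (0, 0, 21/8, 27/64)
Σ b_i: 13/18·1 + (-10/63)·1 + (-1/126)·1 + 4/9·1 = 1 ✓
b·c: (-10/63)·(-1/2) + (-1/126)·3 + 4/9·1 = 1/2 ✓
b·c²: (-10/63)·1/4 + (-1/126)·9 + 4/9·1 = 1/3 ✓
b·Ac: (-1/126)·21/8 + 4/9·27/64 = 1/6 ✓
b·c³: (-10/63)·(-1/8) + (-1/126)·27 + 4/9·1 = 1/4 ✓
b·(c∘Ac): (-1/126)·63/8 + 4/9·27/64 = 1/8 ✓
b·Ac²: (-1/126)·(-21/16) + 4/9·21/128 = 1/12 ✓
b·A²c: 4/9·3/32 = 1/24 ✓; 4 stages ⇒ order 4.

4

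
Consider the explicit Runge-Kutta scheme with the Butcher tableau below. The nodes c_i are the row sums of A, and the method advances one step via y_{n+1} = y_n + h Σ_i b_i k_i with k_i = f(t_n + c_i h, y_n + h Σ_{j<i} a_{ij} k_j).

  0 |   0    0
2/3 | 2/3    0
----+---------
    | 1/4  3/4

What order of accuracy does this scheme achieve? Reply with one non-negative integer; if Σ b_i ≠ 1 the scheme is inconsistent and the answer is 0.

2

b = (1/4, 3/4)
c = (0, 2/3)
Σ b_i: 1/4·1 + 3/4·1 = 1 ✓
b·c: 3/4·2/3 = 1/2 ✓; 2 stages ⇒ order 2.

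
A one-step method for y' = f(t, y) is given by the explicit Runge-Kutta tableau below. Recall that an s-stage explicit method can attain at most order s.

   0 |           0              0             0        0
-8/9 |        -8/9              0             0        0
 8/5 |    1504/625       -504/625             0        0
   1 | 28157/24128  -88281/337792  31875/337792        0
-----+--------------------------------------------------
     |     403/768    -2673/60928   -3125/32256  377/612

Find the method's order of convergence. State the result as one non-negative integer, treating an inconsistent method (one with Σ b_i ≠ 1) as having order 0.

4

b = (403/768, -2673/60928, -3125/32256, 377/612)
c = (0, -8/9, 8/5, 1)
Ac = (0, 0, 448/625, 289/754)
Σ b_i: 403/768·1 + (-2673/60928)·1 + (-3125/32256)·1 + 377/612·1 = 1 ✓
b·c: (-2673/60928)·(-8/9) + (-3125/32256)·8/5 + 377/612·1 = 1/2 ✓
b·c²: (-2673/60928)·64/81 + (-3125/32256)·64/25 + 377/612·1 = 1/3 ✓
b·Ac: (-3125/32256)·448/625 + 377/612·289/754 = 1/6 ✓
b·c³: (-2673/60928)·(-512/729) + (-3125/32256)·512/125 + 377/612·1 = 1/4 ✓
b·(c∘Ac): (-3125/32256)·3584/3125 + 377/612·289/754 = 1/8 ✓
b·Ac²: (-3125/32256)·(-3584/5625) + 377/612·119/3393 = 1/12 ✓
b·A²c: 377/612·51/754 = 1/24 ✓; 4 stages ⇒ order 4.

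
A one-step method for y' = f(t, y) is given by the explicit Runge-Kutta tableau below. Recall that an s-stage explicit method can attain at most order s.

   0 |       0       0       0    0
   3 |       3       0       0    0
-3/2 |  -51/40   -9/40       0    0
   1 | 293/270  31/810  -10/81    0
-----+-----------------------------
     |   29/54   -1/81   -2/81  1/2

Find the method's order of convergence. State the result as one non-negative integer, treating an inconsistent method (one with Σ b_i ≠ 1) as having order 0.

b = (29/54, -1/81, -2/81, 1/2)
c = (0, 3, -3/2, 1)
Ac = (0, 0, -27/40, 3/10)
Σ b_i: 29/54·1 + (-1/81)·1 + (-2/81)·1 + 1/2·1 = 1 ✓
b·c: (-1/81)·3 + (-2/81)·(-3/2) + 1/2·1 = 1/2 ✓
b·c²: (-1/81)·9 + (-2/81)·9/4 + 1/2·1 = 1/3 ✓
b·Ac: (-2/81)·(-27/40) + 1/2·3/10 = 1/6 ✓
b·c³: (-1/81)·27 + (-2/81)·(-27/8) + 1/2·1 = 1/4 ✓
b·(c∘Ac): (-2/81)·81/80 + 1/2·3/10 = 1/8 ✓
b·Ac²: (-2/81)·(-81/40) + 1/2·1/15 = 1/12 ✓
b·A²c: 1/2·1/12 = 1/24 ✓; 4 stages ⇒ order 4.

4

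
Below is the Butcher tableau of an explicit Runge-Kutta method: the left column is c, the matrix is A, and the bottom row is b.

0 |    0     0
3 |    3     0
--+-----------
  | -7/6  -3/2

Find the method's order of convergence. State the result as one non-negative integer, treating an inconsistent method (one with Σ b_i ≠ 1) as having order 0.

b = (-7/6, -3/2)
c = (0, 3)
Σ b_i: (-7/6)·1 + (-3/2)·1 = -8/3 ≠ 1 ⇒ order 0.

0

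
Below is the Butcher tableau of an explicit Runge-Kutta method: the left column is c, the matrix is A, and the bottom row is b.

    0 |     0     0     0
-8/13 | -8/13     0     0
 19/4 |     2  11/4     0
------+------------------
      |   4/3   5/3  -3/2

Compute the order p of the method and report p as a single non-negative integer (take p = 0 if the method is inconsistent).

0

b = (4/3, 5/3, -3/2)
c = (0, -8/13, 19/4)
Ac = (0, 0, -22/13)
Σ b_i: 4/3·1 + 5/3·1 + (-3/2)·1 = 3/2 ≠ 1 ⇒ order 0.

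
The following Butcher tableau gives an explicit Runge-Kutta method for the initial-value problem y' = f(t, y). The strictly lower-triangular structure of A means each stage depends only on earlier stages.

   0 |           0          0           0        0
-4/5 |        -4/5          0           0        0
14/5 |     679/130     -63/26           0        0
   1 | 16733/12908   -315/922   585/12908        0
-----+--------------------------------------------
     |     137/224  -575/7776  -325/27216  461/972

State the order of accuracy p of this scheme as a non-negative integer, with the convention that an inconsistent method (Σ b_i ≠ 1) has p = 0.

b = (137/224, -575/7776, -325/27216, 461/972)
c = (0, -4/5, 14/5, 1)
Ac = (0, 0, 126/65, 369/922)
Σ b_i: 137/224·1 + (-575/7776)·1 + (-325/27216)·1 + 461/972·1 = 1 ✓
b·c: (-575/7776)·(-4/5) + (-325/27216)·14/5 + 461/972·1 = 1/2 ✓
b·c²: (-575/7776)·16/25 + (-325/27216)·196/25 + 461/972·1 = 1/3 ✓
b·Ac: (-325/27216)·126/65 + 461/972·369/922 = 1/6 ✓
b·c³: (-575/7776)·(-64/125) + (-325/27216)·2744/125 + 461/972·1 = 1/4 ✓
b·(c∘Ac): (-325/27216)·1764/325 + 461/972·369/922 = 1/8 ✓
b·Ac²: (-325/27216)·(-504/325) + 461/972·63/461 = 1/12 ✓
b·A²c: 461/972·81/922 = 1/24 ✓; 4 stages ⇒ order 4.

4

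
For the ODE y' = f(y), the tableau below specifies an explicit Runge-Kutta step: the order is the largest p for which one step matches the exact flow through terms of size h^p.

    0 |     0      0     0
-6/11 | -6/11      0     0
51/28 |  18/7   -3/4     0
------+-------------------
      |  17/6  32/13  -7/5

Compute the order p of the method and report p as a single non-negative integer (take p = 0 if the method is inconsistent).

0

b = (17/6, 32/13, -7/5)
c = (0, -6/11, 51/28)
Ac = (0, 0, 9/22)
Σ b_i: 17/6·1 + 32/13·1 + (-7/5)·1 = 1519/390 ≠ 1 ⇒ order 0.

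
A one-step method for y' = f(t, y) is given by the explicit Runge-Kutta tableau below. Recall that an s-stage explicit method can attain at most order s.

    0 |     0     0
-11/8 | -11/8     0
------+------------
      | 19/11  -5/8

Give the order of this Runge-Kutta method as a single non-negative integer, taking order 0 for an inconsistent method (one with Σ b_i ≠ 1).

0

b = (19/11, -5/8)
c = (0, -11/8)
Σ b_i: 19/11·1 + (-5/8)·1 = 97/88 ≠ 1 ⇒ order 0.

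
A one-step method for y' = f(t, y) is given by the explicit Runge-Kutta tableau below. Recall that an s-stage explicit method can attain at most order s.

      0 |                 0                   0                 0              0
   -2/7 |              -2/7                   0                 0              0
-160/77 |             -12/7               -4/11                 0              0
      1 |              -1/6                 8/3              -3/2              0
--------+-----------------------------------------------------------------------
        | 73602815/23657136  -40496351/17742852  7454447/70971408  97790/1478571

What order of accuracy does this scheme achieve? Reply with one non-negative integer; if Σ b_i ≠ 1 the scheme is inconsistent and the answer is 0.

3

b = (73602815/23657136, -40496351/17742852, 7454447/70971408, 97790/1478571)
c = (0, -2/7, -160/77, 1)
Ac = (0, 0, 8/77, 544/231)
Σ b_i: 73602815/23657136·1 + (-40496351/17742852)·1 + 7454447/70971408·1 + 97790/1478571·1 = 1 ✓
b·c: (-40496351/17742852)·(-2/7) + 7454447/70971408·(-160/77) + 97790/1478571·1 = 1/2 ✓
b·c²: (-40496351/17742852)·4/49 + 7454447/70971408·25600/5929 + 97790/1478571·1 = 1/3 ✓
b·Ac: 7454447/70971408·8/77 + 97790/1478571·544/231 = 1/6 ✓
b·c³: (-40496351/17742852)·(-8/343) + 7454447/70971408·(-4096000/456533) + 97790/1478571·1 = -655885108/796949769 ≠ 1/4 ⇒ order 3.
b·(c∘Ac): 7454447/70971408·(-1280/5929) + 97790/1478571·544/231 = 459120/3449999 ≠ 1/8
b·Ac²: 7454447/70971408·(-16/539) + 97790/1478571·(-2272/363) = -47483827/113849967 ≠ 1/12
b·A²c: 97790/1478571·(-12/77) = -5080/492857 ≠ 1/24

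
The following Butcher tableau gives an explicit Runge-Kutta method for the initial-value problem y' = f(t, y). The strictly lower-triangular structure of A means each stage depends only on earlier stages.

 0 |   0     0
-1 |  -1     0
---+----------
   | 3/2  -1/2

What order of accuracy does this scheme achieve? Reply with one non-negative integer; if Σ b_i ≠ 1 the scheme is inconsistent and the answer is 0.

b = (3/2, -1/2)
c = (0, -1)
Σ b_i: 3/2·1 + (-1/2)·1 = 1 ✓
b·c: (-1/2)·(-1) = 1/2 ✓; 2 stages ⇒ order 2.

2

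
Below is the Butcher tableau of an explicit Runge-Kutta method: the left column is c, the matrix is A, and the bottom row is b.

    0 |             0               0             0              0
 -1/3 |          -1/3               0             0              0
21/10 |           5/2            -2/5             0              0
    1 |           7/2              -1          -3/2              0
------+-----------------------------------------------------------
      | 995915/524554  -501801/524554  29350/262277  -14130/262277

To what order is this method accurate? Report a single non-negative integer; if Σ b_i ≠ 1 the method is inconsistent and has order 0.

3

b = (995915/524554, -501801/524554, 29350/262277, -14130/262277)
c = (0, -1/3, 21/10, 1)
Ac = (0, 0, 2/15, -169/60)
Σ b_i: 995915/524554·1 + (-501801/524554)·1 + 29350/262277·1 + (-14130/262277)·1 = 1 ✓
b·c: (-501801/524554)·(-1/3) + 29350/262277·21/10 + (-14130/262277)·1 = 1/2 ✓
b·c²: (-501801/524554)·1/9 + 29350/262277·441/100 + (-14130/262277)·1 = 1/3 ✓
b·Ac: 29350/262277·2/15 + (-14130/262277)·(-169/60) = 1/6 ✓
b·c³: (-501801/524554)·(-1/27) + 29350/262277·9261/1000 + (-14130/262277)·1 = 48055133/47209860 ≠ 1/4 ⇒ order 3.
b·(c∘Ac): 29350/262277·7/25 + (-14130/262277)·(-169/60) = 96035/524554 ≠ 1/8
b·Ac²: 29350/262277·(-2/45) + (-14130/262277)·(-12107/1800) = 16872391/47209860 ≠ 1/12
b·A²c: (-14130/262277)·(-1/5) = 2826/262277 ≠ 1/24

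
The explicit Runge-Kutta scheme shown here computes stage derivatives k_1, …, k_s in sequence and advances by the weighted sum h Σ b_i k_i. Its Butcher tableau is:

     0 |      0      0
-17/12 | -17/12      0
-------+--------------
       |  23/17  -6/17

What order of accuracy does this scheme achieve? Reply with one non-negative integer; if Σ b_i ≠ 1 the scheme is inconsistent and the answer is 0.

b = (23/17, -6/17)
c = (0, -17/12)
Σ b_i: 23/17·1 + (-6/17)·1 = 1 ✓
b·c: (-6/17)·(-17/12) = 1/2 ✓; 2 stages ⇒ order 2.

2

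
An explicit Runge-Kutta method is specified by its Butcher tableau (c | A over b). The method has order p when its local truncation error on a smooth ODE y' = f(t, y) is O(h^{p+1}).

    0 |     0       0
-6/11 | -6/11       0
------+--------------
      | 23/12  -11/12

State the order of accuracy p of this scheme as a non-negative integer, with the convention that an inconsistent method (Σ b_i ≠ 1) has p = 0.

2

b = (23/12, -11/12)
c = (0, -6/11)
Σ b_i: 23/12·1 + (-11/12)·1 = 1 ✓
b·c: (-11/12)·(-6/11) = 1/2 ✓; 2 stages ⇒ order 2.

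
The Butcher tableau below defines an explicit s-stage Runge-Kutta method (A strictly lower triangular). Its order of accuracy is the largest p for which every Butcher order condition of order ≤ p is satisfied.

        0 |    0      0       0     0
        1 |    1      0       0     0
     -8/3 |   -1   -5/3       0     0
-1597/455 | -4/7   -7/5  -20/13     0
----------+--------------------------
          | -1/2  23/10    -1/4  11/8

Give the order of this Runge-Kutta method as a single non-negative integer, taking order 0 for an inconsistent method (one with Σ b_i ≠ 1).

b = (-1/2, 23/10, -1/4, 11/8)
c = (0, 1, -8/3, -1597/455)
Ac = (0, 0, -5/3, 527/195)
Σ b_i: (-1/2)·1 + 23/10·1 + (-1/4)·1 + 11/8·1 = 117/40 ≠ 1 ⇒ order 0.

0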